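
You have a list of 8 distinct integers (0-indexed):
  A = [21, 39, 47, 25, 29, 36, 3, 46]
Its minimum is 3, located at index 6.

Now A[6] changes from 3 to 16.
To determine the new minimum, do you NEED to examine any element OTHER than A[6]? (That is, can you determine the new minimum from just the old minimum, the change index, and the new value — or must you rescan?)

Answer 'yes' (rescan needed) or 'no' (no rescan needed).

Old min = 3 at index 6
Change at index 6: 3 -> 16
Index 6 WAS the min and new value 16 > old min 3. Must rescan other elements to find the new min.
Needs rescan: yes

Answer: yes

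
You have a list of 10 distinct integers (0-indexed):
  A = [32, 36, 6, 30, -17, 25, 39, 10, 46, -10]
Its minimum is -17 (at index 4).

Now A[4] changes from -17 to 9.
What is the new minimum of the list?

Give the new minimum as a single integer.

Old min = -17 (at index 4)
Change: A[4] -17 -> 9
Changed element WAS the min. Need to check: is 9 still <= all others?
  Min of remaining elements: -10
  New min = min(9, -10) = -10

Answer: -10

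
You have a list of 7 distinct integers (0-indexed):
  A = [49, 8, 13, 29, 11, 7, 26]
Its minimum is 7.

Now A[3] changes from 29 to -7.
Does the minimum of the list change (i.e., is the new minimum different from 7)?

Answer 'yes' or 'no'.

Answer: yes

Derivation:
Old min = 7
Change: A[3] 29 -> -7
Changed element was NOT the min; min changes only if -7 < 7.
New min = -7; changed? yes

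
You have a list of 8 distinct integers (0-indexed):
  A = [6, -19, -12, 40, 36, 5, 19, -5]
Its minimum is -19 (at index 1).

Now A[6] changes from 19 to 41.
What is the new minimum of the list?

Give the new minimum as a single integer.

Old min = -19 (at index 1)
Change: A[6] 19 -> 41
Changed element was NOT the old min.
  New min = min(old_min, new_val) = min(-19, 41) = -19

Answer: -19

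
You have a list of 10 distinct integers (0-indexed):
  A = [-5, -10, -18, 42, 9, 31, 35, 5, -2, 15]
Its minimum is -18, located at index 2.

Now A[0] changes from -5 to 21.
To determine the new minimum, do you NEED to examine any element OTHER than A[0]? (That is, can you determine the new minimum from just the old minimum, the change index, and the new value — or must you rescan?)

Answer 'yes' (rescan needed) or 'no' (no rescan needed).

Old min = -18 at index 2
Change at index 0: -5 -> 21
Index 0 was NOT the min. New min = min(-18, 21). No rescan of other elements needed.
Needs rescan: no

Answer: no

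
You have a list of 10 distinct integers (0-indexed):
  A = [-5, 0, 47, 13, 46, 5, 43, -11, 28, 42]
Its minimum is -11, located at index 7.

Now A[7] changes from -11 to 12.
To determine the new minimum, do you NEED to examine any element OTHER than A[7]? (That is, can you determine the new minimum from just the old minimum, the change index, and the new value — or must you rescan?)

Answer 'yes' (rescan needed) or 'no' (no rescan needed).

Old min = -11 at index 7
Change at index 7: -11 -> 12
Index 7 WAS the min and new value 12 > old min -11. Must rescan other elements to find the new min.
Needs rescan: yes

Answer: yes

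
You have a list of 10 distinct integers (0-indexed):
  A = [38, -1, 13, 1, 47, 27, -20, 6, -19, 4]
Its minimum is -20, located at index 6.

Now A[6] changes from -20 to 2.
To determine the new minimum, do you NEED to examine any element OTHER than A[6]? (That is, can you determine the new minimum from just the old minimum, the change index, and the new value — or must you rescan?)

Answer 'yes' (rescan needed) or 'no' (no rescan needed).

Answer: yes

Derivation:
Old min = -20 at index 6
Change at index 6: -20 -> 2
Index 6 WAS the min and new value 2 > old min -20. Must rescan other elements to find the new min.
Needs rescan: yes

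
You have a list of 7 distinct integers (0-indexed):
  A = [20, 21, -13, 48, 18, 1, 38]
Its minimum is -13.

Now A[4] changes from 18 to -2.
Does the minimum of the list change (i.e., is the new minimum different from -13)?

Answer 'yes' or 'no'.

Old min = -13
Change: A[4] 18 -> -2
Changed element was NOT the min; min changes only if -2 < -13.
New min = -13; changed? no

Answer: no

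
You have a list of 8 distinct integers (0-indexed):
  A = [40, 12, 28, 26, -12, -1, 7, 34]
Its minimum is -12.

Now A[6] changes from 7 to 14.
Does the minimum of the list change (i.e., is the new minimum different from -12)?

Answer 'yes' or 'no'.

Answer: no

Derivation:
Old min = -12
Change: A[6] 7 -> 14
Changed element was NOT the min; min changes only if 14 < -12.
New min = -12; changed? no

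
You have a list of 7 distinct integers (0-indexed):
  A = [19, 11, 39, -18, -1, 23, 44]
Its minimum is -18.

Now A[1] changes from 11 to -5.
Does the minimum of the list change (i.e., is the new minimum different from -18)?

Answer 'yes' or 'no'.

Answer: no

Derivation:
Old min = -18
Change: A[1] 11 -> -5
Changed element was NOT the min; min changes only if -5 < -18.
New min = -18; changed? no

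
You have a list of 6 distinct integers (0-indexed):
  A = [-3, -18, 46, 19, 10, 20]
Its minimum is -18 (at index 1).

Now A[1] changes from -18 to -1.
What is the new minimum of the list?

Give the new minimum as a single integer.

Old min = -18 (at index 1)
Change: A[1] -18 -> -1
Changed element WAS the min. Need to check: is -1 still <= all others?
  Min of remaining elements: -3
  New min = min(-1, -3) = -3

Answer: -3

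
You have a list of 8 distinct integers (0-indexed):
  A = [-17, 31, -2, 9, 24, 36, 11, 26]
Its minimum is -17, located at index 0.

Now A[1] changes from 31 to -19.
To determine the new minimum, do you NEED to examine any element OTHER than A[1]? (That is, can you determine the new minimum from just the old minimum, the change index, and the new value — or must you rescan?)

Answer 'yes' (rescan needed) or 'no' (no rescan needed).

Answer: no

Derivation:
Old min = -17 at index 0
Change at index 1: 31 -> -19
Index 1 was NOT the min. New min = min(-17, -19). No rescan of other elements needed.
Needs rescan: no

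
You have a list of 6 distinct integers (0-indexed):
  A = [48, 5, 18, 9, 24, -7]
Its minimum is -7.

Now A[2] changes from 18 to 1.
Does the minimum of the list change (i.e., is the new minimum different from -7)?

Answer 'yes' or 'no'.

Old min = -7
Change: A[2] 18 -> 1
Changed element was NOT the min; min changes only if 1 < -7.
New min = -7; changed? no

Answer: no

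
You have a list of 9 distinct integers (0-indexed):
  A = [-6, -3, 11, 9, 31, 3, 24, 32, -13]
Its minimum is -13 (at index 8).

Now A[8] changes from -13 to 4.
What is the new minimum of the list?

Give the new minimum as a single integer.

Answer: -6

Derivation:
Old min = -13 (at index 8)
Change: A[8] -13 -> 4
Changed element WAS the min. Need to check: is 4 still <= all others?
  Min of remaining elements: -6
  New min = min(4, -6) = -6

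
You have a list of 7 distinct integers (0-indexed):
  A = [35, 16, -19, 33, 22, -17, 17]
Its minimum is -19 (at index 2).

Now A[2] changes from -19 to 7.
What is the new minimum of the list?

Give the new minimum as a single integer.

Old min = -19 (at index 2)
Change: A[2] -19 -> 7
Changed element WAS the min. Need to check: is 7 still <= all others?
  Min of remaining elements: -17
  New min = min(7, -17) = -17

Answer: -17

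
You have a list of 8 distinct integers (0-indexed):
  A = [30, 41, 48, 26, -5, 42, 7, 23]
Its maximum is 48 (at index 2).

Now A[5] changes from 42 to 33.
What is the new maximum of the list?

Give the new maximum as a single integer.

Answer: 48

Derivation:
Old max = 48 (at index 2)
Change: A[5] 42 -> 33
Changed element was NOT the old max.
  New max = max(old_max, new_val) = max(48, 33) = 48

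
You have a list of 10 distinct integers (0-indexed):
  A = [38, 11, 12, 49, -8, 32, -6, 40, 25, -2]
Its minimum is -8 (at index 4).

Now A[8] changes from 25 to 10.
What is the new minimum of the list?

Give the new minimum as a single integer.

Answer: -8

Derivation:
Old min = -8 (at index 4)
Change: A[8] 25 -> 10
Changed element was NOT the old min.
  New min = min(old_min, new_val) = min(-8, 10) = -8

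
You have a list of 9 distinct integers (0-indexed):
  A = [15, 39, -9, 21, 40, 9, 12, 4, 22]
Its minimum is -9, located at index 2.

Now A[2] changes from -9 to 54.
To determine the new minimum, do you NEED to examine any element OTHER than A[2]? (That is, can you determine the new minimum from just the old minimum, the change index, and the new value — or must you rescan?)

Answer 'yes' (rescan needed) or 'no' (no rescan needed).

Answer: yes

Derivation:
Old min = -9 at index 2
Change at index 2: -9 -> 54
Index 2 WAS the min and new value 54 > old min -9. Must rescan other elements to find the new min.
Needs rescan: yes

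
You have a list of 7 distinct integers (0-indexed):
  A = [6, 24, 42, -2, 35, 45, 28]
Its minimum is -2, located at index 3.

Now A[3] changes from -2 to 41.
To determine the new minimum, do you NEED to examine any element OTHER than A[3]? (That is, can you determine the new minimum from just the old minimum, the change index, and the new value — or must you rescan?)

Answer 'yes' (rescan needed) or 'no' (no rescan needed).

Old min = -2 at index 3
Change at index 3: -2 -> 41
Index 3 WAS the min and new value 41 > old min -2. Must rescan other elements to find the new min.
Needs rescan: yes

Answer: yes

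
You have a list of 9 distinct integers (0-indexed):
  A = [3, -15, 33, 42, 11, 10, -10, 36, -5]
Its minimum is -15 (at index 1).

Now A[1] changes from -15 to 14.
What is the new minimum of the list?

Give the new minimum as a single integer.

Old min = -15 (at index 1)
Change: A[1] -15 -> 14
Changed element WAS the min. Need to check: is 14 still <= all others?
  Min of remaining elements: -10
  New min = min(14, -10) = -10

Answer: -10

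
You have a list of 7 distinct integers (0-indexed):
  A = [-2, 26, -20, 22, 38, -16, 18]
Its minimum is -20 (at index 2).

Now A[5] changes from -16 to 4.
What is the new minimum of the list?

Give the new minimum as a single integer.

Old min = -20 (at index 2)
Change: A[5] -16 -> 4
Changed element was NOT the old min.
  New min = min(old_min, new_val) = min(-20, 4) = -20

Answer: -20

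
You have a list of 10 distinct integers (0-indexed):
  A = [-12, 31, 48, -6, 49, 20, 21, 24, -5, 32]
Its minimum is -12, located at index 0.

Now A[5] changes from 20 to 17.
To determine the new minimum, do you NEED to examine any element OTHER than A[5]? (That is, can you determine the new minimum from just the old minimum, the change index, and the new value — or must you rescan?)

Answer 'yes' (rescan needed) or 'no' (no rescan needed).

Answer: no

Derivation:
Old min = -12 at index 0
Change at index 5: 20 -> 17
Index 5 was NOT the min. New min = min(-12, 17). No rescan of other elements needed.
Needs rescan: no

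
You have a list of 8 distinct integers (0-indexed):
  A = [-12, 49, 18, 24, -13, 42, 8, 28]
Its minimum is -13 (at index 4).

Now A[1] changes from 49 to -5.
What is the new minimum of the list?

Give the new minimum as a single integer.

Old min = -13 (at index 4)
Change: A[1] 49 -> -5
Changed element was NOT the old min.
  New min = min(old_min, new_val) = min(-13, -5) = -13

Answer: -13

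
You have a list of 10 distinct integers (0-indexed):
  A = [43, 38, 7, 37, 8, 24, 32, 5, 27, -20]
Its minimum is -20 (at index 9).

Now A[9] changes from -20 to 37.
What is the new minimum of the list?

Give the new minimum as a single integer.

Answer: 5

Derivation:
Old min = -20 (at index 9)
Change: A[9] -20 -> 37
Changed element WAS the min. Need to check: is 37 still <= all others?
  Min of remaining elements: 5
  New min = min(37, 5) = 5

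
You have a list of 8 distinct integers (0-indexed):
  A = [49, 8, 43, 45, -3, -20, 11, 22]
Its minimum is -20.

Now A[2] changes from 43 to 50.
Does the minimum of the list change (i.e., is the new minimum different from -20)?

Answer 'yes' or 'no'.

Answer: no

Derivation:
Old min = -20
Change: A[2] 43 -> 50
Changed element was NOT the min; min changes only if 50 < -20.
New min = -20; changed? no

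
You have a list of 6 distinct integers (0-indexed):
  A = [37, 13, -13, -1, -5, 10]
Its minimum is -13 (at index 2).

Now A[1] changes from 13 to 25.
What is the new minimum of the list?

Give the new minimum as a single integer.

Answer: -13

Derivation:
Old min = -13 (at index 2)
Change: A[1] 13 -> 25
Changed element was NOT the old min.
  New min = min(old_min, new_val) = min(-13, 25) = -13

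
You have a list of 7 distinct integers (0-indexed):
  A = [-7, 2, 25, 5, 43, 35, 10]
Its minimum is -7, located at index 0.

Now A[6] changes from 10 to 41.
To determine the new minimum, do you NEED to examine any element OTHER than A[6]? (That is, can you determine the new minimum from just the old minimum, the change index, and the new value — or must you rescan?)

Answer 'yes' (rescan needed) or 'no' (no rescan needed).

Answer: no

Derivation:
Old min = -7 at index 0
Change at index 6: 10 -> 41
Index 6 was NOT the min. New min = min(-7, 41). No rescan of other elements needed.
Needs rescan: no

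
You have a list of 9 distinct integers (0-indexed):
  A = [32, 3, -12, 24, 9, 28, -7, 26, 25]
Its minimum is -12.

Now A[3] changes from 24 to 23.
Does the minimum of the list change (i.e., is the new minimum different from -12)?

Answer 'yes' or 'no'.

Answer: no

Derivation:
Old min = -12
Change: A[3] 24 -> 23
Changed element was NOT the min; min changes only if 23 < -12.
New min = -12; changed? no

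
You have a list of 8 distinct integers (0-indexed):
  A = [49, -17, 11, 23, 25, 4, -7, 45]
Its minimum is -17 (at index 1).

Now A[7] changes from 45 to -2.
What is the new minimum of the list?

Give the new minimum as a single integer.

Old min = -17 (at index 1)
Change: A[7] 45 -> -2
Changed element was NOT the old min.
  New min = min(old_min, new_val) = min(-17, -2) = -17

Answer: -17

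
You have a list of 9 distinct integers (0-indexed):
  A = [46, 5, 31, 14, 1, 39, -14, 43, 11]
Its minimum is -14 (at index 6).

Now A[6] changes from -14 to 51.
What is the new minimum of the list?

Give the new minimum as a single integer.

Old min = -14 (at index 6)
Change: A[6] -14 -> 51
Changed element WAS the min. Need to check: is 51 still <= all others?
  Min of remaining elements: 1
  New min = min(51, 1) = 1

Answer: 1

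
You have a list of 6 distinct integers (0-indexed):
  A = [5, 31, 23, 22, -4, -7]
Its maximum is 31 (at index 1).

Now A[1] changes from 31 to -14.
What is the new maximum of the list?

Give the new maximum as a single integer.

Answer: 23

Derivation:
Old max = 31 (at index 1)
Change: A[1] 31 -> -14
Changed element WAS the max -> may need rescan.
  Max of remaining elements: 23
  New max = max(-14, 23) = 23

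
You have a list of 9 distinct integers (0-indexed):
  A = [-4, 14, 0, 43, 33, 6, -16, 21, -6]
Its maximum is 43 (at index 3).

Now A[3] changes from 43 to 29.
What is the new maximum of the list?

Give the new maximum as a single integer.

Answer: 33

Derivation:
Old max = 43 (at index 3)
Change: A[3] 43 -> 29
Changed element WAS the max -> may need rescan.
  Max of remaining elements: 33
  New max = max(29, 33) = 33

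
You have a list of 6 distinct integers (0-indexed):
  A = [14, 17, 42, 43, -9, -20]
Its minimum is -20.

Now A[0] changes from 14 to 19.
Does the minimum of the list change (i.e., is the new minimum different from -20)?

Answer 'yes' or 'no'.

Answer: no

Derivation:
Old min = -20
Change: A[0] 14 -> 19
Changed element was NOT the min; min changes only if 19 < -20.
New min = -20; changed? no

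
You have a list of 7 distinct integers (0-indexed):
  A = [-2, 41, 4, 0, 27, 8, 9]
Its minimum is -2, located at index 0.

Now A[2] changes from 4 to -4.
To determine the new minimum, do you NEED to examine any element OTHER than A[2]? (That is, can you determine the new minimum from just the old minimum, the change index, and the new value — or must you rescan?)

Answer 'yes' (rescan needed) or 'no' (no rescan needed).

Answer: no

Derivation:
Old min = -2 at index 0
Change at index 2: 4 -> -4
Index 2 was NOT the min. New min = min(-2, -4). No rescan of other elements needed.
Needs rescan: no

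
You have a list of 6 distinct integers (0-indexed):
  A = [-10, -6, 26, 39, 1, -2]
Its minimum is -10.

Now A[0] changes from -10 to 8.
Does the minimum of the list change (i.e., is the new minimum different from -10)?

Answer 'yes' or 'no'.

Old min = -10
Change: A[0] -10 -> 8
Changed element was the min; new min must be rechecked.
New min = -6; changed? yes

Answer: yes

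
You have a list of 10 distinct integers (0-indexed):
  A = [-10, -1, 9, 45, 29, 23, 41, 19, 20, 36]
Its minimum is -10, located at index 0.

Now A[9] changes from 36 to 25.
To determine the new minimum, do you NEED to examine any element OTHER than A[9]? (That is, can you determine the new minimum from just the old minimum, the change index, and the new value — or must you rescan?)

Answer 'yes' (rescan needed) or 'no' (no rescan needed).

Answer: no

Derivation:
Old min = -10 at index 0
Change at index 9: 36 -> 25
Index 9 was NOT the min. New min = min(-10, 25). No rescan of other elements needed.
Needs rescan: no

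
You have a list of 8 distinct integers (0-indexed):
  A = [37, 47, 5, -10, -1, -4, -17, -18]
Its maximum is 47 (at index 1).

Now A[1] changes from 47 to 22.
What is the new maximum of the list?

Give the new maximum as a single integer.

Old max = 47 (at index 1)
Change: A[1] 47 -> 22
Changed element WAS the max -> may need rescan.
  Max of remaining elements: 37
  New max = max(22, 37) = 37

Answer: 37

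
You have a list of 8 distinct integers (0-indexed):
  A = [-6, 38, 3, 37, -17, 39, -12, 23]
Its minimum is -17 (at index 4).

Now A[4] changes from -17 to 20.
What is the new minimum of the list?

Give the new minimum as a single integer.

Answer: -12

Derivation:
Old min = -17 (at index 4)
Change: A[4] -17 -> 20
Changed element WAS the min. Need to check: is 20 still <= all others?
  Min of remaining elements: -12
  New min = min(20, -12) = -12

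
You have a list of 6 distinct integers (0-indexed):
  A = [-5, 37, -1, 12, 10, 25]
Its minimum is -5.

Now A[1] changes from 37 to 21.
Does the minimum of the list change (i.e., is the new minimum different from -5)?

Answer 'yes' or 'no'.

Old min = -5
Change: A[1] 37 -> 21
Changed element was NOT the min; min changes only if 21 < -5.
New min = -5; changed? no

Answer: no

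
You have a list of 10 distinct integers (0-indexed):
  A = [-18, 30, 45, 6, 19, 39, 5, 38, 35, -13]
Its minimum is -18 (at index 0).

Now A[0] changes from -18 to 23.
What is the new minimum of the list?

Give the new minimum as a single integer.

Old min = -18 (at index 0)
Change: A[0] -18 -> 23
Changed element WAS the min. Need to check: is 23 still <= all others?
  Min of remaining elements: -13
  New min = min(23, -13) = -13

Answer: -13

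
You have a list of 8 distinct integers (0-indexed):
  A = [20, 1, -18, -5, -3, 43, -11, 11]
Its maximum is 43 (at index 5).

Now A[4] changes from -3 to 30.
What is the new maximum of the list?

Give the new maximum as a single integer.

Old max = 43 (at index 5)
Change: A[4] -3 -> 30
Changed element was NOT the old max.
  New max = max(old_max, new_val) = max(43, 30) = 43

Answer: 43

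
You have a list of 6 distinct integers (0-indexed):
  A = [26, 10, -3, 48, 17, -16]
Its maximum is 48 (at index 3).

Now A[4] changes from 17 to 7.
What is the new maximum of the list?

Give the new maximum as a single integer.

Old max = 48 (at index 3)
Change: A[4] 17 -> 7
Changed element was NOT the old max.
  New max = max(old_max, new_val) = max(48, 7) = 48

Answer: 48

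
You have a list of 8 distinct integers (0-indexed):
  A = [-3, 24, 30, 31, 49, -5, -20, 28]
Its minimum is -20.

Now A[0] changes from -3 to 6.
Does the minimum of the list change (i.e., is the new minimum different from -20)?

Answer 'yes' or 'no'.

Old min = -20
Change: A[0] -3 -> 6
Changed element was NOT the min; min changes only if 6 < -20.
New min = -20; changed? no

Answer: no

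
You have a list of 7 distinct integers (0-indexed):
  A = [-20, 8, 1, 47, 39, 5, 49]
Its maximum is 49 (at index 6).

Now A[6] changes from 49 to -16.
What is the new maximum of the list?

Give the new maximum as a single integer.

Answer: 47

Derivation:
Old max = 49 (at index 6)
Change: A[6] 49 -> -16
Changed element WAS the max -> may need rescan.
  Max of remaining elements: 47
  New max = max(-16, 47) = 47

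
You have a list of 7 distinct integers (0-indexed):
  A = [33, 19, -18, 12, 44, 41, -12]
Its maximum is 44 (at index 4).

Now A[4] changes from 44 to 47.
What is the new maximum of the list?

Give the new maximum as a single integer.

Old max = 44 (at index 4)
Change: A[4] 44 -> 47
Changed element WAS the max -> may need rescan.
  Max of remaining elements: 41
  New max = max(47, 41) = 47

Answer: 47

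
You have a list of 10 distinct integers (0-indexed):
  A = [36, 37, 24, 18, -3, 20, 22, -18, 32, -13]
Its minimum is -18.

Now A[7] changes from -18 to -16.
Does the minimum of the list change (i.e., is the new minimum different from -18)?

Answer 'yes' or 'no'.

Old min = -18
Change: A[7] -18 -> -16
Changed element was the min; new min must be rechecked.
New min = -16; changed? yes

Answer: yes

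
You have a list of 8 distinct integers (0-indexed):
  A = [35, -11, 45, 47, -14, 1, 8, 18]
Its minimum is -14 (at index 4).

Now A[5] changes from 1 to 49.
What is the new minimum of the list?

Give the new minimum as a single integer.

Answer: -14

Derivation:
Old min = -14 (at index 4)
Change: A[5] 1 -> 49
Changed element was NOT the old min.
  New min = min(old_min, new_val) = min(-14, 49) = -14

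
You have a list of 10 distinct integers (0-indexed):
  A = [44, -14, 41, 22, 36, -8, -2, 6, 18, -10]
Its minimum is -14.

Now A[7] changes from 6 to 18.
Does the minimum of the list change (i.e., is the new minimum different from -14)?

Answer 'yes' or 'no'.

Answer: no

Derivation:
Old min = -14
Change: A[7] 6 -> 18
Changed element was NOT the min; min changes only if 18 < -14.
New min = -14; changed? no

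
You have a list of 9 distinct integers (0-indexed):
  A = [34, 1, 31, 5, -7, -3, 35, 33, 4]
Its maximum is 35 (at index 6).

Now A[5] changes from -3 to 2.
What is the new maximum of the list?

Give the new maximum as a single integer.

Answer: 35

Derivation:
Old max = 35 (at index 6)
Change: A[5] -3 -> 2
Changed element was NOT the old max.
  New max = max(old_max, new_val) = max(35, 2) = 35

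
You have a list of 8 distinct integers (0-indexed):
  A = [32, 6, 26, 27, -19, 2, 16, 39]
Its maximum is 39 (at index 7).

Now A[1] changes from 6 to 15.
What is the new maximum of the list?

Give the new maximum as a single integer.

Old max = 39 (at index 7)
Change: A[1] 6 -> 15
Changed element was NOT the old max.
  New max = max(old_max, new_val) = max(39, 15) = 39

Answer: 39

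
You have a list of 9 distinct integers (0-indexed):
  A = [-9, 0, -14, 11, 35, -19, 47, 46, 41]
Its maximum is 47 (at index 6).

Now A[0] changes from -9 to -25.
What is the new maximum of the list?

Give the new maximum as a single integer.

Answer: 47

Derivation:
Old max = 47 (at index 6)
Change: A[0] -9 -> -25
Changed element was NOT the old max.
  New max = max(old_max, new_val) = max(47, -25) = 47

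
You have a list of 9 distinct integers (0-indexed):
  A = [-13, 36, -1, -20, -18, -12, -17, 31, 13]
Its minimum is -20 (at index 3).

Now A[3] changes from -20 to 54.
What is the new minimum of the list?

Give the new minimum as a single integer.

Answer: -18

Derivation:
Old min = -20 (at index 3)
Change: A[3] -20 -> 54
Changed element WAS the min. Need to check: is 54 still <= all others?
  Min of remaining elements: -18
  New min = min(54, -18) = -18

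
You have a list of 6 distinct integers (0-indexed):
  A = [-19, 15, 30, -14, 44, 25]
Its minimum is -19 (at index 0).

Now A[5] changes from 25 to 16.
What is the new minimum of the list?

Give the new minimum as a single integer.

Old min = -19 (at index 0)
Change: A[5] 25 -> 16
Changed element was NOT the old min.
  New min = min(old_min, new_val) = min(-19, 16) = -19

Answer: -19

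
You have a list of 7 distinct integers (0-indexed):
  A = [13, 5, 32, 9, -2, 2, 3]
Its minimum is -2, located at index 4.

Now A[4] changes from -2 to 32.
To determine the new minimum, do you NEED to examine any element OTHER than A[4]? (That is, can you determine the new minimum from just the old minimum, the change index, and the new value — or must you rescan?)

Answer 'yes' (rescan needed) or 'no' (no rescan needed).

Answer: yes

Derivation:
Old min = -2 at index 4
Change at index 4: -2 -> 32
Index 4 WAS the min and new value 32 > old min -2. Must rescan other elements to find the new min.
Needs rescan: yes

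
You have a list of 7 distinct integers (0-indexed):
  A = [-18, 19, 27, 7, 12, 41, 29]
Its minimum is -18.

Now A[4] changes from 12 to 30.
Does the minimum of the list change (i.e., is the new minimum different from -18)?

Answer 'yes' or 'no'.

Answer: no

Derivation:
Old min = -18
Change: A[4] 12 -> 30
Changed element was NOT the min; min changes only if 30 < -18.
New min = -18; changed? no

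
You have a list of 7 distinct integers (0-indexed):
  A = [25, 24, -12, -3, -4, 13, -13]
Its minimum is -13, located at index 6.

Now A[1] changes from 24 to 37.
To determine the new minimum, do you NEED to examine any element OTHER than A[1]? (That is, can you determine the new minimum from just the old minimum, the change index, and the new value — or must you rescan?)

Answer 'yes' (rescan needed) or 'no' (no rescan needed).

Answer: no

Derivation:
Old min = -13 at index 6
Change at index 1: 24 -> 37
Index 1 was NOT the min. New min = min(-13, 37). No rescan of other elements needed.
Needs rescan: no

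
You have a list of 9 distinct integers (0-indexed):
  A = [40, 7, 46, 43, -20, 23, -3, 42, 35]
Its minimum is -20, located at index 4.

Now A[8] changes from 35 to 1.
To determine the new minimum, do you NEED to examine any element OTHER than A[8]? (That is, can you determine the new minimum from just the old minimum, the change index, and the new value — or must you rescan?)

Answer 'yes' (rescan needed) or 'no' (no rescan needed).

Answer: no

Derivation:
Old min = -20 at index 4
Change at index 8: 35 -> 1
Index 8 was NOT the min. New min = min(-20, 1). No rescan of other elements needed.
Needs rescan: no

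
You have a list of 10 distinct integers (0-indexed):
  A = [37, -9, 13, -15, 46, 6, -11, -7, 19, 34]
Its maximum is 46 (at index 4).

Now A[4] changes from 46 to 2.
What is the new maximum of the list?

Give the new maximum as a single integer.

Old max = 46 (at index 4)
Change: A[4] 46 -> 2
Changed element WAS the max -> may need rescan.
  Max of remaining elements: 37
  New max = max(2, 37) = 37

Answer: 37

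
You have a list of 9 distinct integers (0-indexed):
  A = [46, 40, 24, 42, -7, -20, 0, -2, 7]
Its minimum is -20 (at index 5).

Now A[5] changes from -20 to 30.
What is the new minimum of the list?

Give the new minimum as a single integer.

Old min = -20 (at index 5)
Change: A[5] -20 -> 30
Changed element WAS the min. Need to check: is 30 still <= all others?
  Min of remaining elements: -7
  New min = min(30, -7) = -7

Answer: -7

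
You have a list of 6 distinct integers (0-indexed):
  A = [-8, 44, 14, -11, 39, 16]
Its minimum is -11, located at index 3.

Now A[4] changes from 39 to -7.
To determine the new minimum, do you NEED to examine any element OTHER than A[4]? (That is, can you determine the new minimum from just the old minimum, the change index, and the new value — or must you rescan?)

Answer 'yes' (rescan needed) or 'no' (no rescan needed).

Old min = -11 at index 3
Change at index 4: 39 -> -7
Index 4 was NOT the min. New min = min(-11, -7). No rescan of other elements needed.
Needs rescan: no

Answer: no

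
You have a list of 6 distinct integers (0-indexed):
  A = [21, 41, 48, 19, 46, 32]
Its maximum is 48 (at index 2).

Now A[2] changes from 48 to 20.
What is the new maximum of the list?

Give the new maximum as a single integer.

Answer: 46

Derivation:
Old max = 48 (at index 2)
Change: A[2] 48 -> 20
Changed element WAS the max -> may need rescan.
  Max of remaining elements: 46
  New max = max(20, 46) = 46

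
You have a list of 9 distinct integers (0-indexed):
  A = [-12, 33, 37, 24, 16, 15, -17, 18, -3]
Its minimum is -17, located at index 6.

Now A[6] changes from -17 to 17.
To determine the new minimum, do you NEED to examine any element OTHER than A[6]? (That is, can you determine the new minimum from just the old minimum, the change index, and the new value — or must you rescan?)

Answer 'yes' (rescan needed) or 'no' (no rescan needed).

Answer: yes

Derivation:
Old min = -17 at index 6
Change at index 6: -17 -> 17
Index 6 WAS the min and new value 17 > old min -17. Must rescan other elements to find the new min.
Needs rescan: yes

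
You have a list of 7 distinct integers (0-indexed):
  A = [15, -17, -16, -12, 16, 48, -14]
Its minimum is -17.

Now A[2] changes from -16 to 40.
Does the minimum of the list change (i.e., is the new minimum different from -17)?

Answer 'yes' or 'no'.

Answer: no

Derivation:
Old min = -17
Change: A[2] -16 -> 40
Changed element was NOT the min; min changes only if 40 < -17.
New min = -17; changed? no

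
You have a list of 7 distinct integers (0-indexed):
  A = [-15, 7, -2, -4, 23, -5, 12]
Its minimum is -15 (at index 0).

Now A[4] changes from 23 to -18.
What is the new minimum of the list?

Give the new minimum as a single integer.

Old min = -15 (at index 0)
Change: A[4] 23 -> -18
Changed element was NOT the old min.
  New min = min(old_min, new_val) = min(-15, -18) = -18

Answer: -18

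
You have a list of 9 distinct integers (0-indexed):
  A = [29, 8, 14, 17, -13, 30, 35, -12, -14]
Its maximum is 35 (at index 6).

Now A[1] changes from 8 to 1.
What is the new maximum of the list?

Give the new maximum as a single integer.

Answer: 35

Derivation:
Old max = 35 (at index 6)
Change: A[1] 8 -> 1
Changed element was NOT the old max.
  New max = max(old_max, new_val) = max(35, 1) = 35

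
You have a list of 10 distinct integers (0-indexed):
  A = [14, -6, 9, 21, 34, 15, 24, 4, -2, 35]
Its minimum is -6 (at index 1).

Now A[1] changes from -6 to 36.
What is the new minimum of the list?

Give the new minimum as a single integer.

Answer: -2

Derivation:
Old min = -6 (at index 1)
Change: A[1] -6 -> 36
Changed element WAS the min. Need to check: is 36 still <= all others?
  Min of remaining elements: -2
  New min = min(36, -2) = -2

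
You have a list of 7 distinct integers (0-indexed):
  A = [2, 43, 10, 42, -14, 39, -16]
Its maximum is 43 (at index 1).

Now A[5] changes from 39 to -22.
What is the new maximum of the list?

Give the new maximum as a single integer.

Old max = 43 (at index 1)
Change: A[5] 39 -> -22
Changed element was NOT the old max.
  New max = max(old_max, new_val) = max(43, -22) = 43

Answer: 43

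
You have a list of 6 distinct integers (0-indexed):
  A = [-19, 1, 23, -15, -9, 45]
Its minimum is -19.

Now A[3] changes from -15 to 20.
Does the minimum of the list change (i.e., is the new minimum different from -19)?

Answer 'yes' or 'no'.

Old min = -19
Change: A[3] -15 -> 20
Changed element was NOT the min; min changes only if 20 < -19.
New min = -19; changed? no

Answer: no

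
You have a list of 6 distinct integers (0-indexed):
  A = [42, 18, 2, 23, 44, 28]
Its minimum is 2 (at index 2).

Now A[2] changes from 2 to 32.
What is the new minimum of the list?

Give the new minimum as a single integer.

Answer: 18

Derivation:
Old min = 2 (at index 2)
Change: A[2] 2 -> 32
Changed element WAS the min. Need to check: is 32 still <= all others?
  Min of remaining elements: 18
  New min = min(32, 18) = 18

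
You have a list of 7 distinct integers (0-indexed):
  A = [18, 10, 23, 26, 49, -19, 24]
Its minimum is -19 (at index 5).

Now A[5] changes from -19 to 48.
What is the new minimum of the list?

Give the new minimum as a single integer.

Answer: 10

Derivation:
Old min = -19 (at index 5)
Change: A[5] -19 -> 48
Changed element WAS the min. Need to check: is 48 still <= all others?
  Min of remaining elements: 10
  New min = min(48, 10) = 10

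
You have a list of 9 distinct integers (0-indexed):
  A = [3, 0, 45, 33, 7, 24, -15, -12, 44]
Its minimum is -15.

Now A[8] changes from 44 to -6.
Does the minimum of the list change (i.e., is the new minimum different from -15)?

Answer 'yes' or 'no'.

Old min = -15
Change: A[8] 44 -> -6
Changed element was NOT the min; min changes only if -6 < -15.
New min = -15; changed? no

Answer: no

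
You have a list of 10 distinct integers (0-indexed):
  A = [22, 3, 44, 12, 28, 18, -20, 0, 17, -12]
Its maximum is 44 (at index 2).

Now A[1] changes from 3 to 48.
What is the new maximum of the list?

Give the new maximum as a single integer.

Answer: 48

Derivation:
Old max = 44 (at index 2)
Change: A[1] 3 -> 48
Changed element was NOT the old max.
  New max = max(old_max, new_val) = max(44, 48) = 48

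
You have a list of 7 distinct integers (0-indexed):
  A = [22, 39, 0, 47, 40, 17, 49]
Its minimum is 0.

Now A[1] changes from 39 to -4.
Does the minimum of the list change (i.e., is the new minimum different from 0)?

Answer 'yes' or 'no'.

Old min = 0
Change: A[1] 39 -> -4
Changed element was NOT the min; min changes only if -4 < 0.
New min = -4; changed? yes

Answer: yes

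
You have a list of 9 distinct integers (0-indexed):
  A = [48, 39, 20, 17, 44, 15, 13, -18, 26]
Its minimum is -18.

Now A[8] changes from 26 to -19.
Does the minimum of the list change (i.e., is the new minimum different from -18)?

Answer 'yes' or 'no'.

Old min = -18
Change: A[8] 26 -> -19
Changed element was NOT the min; min changes only if -19 < -18.
New min = -19; changed? yes

Answer: yes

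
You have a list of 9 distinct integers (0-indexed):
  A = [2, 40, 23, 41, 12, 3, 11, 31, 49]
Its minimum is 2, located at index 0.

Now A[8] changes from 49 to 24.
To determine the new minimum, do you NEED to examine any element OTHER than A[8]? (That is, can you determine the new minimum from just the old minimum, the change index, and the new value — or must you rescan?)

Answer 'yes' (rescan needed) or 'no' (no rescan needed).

Answer: no

Derivation:
Old min = 2 at index 0
Change at index 8: 49 -> 24
Index 8 was NOT the min. New min = min(2, 24). No rescan of other elements needed.
Needs rescan: no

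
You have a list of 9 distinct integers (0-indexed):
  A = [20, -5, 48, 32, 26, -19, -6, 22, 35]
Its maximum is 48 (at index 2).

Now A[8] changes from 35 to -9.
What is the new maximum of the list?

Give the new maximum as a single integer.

Answer: 48

Derivation:
Old max = 48 (at index 2)
Change: A[8] 35 -> -9
Changed element was NOT the old max.
  New max = max(old_max, new_val) = max(48, -9) = 48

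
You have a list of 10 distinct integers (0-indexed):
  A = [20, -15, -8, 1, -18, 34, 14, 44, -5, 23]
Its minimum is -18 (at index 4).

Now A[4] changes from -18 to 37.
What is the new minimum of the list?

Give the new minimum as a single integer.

Answer: -15

Derivation:
Old min = -18 (at index 4)
Change: A[4] -18 -> 37
Changed element WAS the min. Need to check: is 37 still <= all others?
  Min of remaining elements: -15
  New min = min(37, -15) = -15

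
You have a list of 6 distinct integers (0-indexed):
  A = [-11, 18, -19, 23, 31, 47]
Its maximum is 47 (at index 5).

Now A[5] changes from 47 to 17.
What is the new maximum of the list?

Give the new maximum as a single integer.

Answer: 31

Derivation:
Old max = 47 (at index 5)
Change: A[5] 47 -> 17
Changed element WAS the max -> may need rescan.
  Max of remaining elements: 31
  New max = max(17, 31) = 31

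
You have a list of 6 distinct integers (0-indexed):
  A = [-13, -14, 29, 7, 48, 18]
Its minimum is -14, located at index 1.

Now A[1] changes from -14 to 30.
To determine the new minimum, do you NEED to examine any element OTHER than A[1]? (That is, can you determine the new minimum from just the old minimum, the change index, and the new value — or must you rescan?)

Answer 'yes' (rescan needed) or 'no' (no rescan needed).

Answer: yes

Derivation:
Old min = -14 at index 1
Change at index 1: -14 -> 30
Index 1 WAS the min and new value 30 > old min -14. Must rescan other elements to find the new min.
Needs rescan: yes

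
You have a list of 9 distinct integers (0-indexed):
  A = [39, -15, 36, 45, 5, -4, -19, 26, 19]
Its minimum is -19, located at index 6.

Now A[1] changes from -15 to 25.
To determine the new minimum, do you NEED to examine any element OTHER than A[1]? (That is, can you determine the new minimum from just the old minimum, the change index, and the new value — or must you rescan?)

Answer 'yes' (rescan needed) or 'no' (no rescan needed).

Old min = -19 at index 6
Change at index 1: -15 -> 25
Index 1 was NOT the min. New min = min(-19, 25). No rescan of other elements needed.
Needs rescan: no

Answer: no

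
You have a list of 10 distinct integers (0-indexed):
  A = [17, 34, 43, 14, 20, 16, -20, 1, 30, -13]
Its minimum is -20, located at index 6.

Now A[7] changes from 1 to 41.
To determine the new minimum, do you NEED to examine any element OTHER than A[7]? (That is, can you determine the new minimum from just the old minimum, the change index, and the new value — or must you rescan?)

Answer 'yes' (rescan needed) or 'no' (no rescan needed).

Old min = -20 at index 6
Change at index 7: 1 -> 41
Index 7 was NOT the min. New min = min(-20, 41). No rescan of other elements needed.
Needs rescan: no

Answer: no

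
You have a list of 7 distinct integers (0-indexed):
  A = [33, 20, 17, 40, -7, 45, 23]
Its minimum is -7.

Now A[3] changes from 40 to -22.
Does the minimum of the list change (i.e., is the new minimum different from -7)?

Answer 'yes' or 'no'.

Answer: yes

Derivation:
Old min = -7
Change: A[3] 40 -> -22
Changed element was NOT the min; min changes only if -22 < -7.
New min = -22; changed? yes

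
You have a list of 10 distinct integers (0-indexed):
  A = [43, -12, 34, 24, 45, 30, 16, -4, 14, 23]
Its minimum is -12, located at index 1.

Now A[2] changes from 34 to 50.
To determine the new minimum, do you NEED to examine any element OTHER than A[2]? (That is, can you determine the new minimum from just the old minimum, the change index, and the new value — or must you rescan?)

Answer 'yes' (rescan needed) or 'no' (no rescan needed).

Old min = -12 at index 1
Change at index 2: 34 -> 50
Index 2 was NOT the min. New min = min(-12, 50). No rescan of other elements needed.
Needs rescan: no

Answer: no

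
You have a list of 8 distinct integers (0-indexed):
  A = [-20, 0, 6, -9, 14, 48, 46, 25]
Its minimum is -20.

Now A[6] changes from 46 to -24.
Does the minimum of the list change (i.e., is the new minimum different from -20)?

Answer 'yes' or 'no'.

Old min = -20
Change: A[6] 46 -> -24
Changed element was NOT the min; min changes only if -24 < -20.
New min = -24; changed? yes

Answer: yes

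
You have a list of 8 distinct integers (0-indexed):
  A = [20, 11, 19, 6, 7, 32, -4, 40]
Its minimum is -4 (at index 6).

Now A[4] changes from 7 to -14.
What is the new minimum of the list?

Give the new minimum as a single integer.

Old min = -4 (at index 6)
Change: A[4] 7 -> -14
Changed element was NOT the old min.
  New min = min(old_min, new_val) = min(-4, -14) = -14

Answer: -14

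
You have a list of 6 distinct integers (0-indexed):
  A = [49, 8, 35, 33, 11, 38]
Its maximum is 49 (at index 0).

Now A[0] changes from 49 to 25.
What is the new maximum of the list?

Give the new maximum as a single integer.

Old max = 49 (at index 0)
Change: A[0] 49 -> 25
Changed element WAS the max -> may need rescan.
  Max of remaining elements: 38
  New max = max(25, 38) = 38

Answer: 38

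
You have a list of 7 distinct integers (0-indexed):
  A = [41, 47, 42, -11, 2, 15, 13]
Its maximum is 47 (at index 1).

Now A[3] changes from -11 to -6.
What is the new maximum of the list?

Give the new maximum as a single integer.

Answer: 47

Derivation:
Old max = 47 (at index 1)
Change: A[3] -11 -> -6
Changed element was NOT the old max.
  New max = max(old_max, new_val) = max(47, -6) = 47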